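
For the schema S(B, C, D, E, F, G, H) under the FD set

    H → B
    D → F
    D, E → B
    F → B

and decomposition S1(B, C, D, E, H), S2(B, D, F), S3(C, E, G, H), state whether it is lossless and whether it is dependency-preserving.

Lossless test (chase): Rows 1 and 3 agree on H; apply H→B and equate their B entries. Rows 1 and 2 agree on D; apply D→F and equate their F entries. No row becomes fully distinguished — the join is lossy.
Dependency preservation: every FD's attributes lie within a single fragment, so each can be enforced locally — preserved.

lossy but dependency-preserving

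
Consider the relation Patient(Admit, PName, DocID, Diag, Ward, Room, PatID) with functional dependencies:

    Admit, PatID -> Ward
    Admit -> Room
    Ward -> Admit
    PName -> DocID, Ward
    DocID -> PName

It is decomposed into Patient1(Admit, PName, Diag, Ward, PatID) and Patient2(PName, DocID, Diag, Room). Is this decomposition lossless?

Yes

Common attributes: Patient1 ∩ Patient2 = {PName, Diag}.
Closure of {PName, Diag}: PName → DocID, Ward applies, adding DocID, Ward; Ward → Admit applies, adding Admit; Admit → Room applies, adding Room. So (PName, Diag)⁺ = {Admit, PName, DocID, Diag, Ward, Room}.
This closure contains every attribute of Patient2, so Patient1 ∩ Patient2 → Patient2. The join is lossless.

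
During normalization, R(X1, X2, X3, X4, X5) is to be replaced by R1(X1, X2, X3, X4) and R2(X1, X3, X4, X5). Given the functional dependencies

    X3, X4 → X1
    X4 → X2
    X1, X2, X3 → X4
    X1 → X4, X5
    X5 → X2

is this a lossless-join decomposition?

Common attributes: R1 ∩ R2 = {X1, X3, X4}.
Closure of {X1, X3, X4}: X4 → X2 applies, adding X2; X1 → X4, X5 applies, adding X5. So (X1, X3, X4)⁺ = {X1, X2, X3, X4, X5}.
This closure contains every attribute of R1, so R1 ∩ R2 → R1. The join is lossless.

Yes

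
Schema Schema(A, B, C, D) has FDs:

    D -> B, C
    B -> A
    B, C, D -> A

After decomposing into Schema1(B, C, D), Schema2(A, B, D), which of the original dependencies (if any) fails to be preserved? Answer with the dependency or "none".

none

D → B, C lies within Schema1.
B → A lies within Schema2.
B, C, D → A: restricted closure across fragments reaches A.
Every dependency is enforceable on the fragments, so the decomposition is dependency-preserving.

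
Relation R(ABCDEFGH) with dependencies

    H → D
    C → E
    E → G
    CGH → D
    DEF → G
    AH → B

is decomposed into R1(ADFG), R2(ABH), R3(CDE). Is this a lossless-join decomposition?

No

Chase test. Columns are ABCDEFGH; row i has aⱼ where attribute j ∈ Ri, else bᵢⱼ.
Initial tableau (one row per fragment):
  row 1: a1 b12 b13 a4 b15 a6 a7 b18
  row 2: a1 a2 b23 b24 b25 b26 b27 a8
  row 3: b31 b32 a3 a4 a5 b36 b37 b38
No row becomes fully distinguished — the join is lossy.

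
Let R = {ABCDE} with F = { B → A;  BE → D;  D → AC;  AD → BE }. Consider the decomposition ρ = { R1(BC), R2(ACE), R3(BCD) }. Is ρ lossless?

Chase test. Columns are ABCDE; row i has aⱼ where attribute j ∈ Ri, else bᵢⱼ.
Initial tableau (one row per fragment):
  row 1: b11 a2 a3 b14 b15
  row 2: a1 b22 a3 b24 a5
  row 3: b31 a2 a3 a4 b35
Rows 1 and 3 agree on B; apply B→A and equate their A entries.
No row becomes fully distinguished — the join is lossy.

No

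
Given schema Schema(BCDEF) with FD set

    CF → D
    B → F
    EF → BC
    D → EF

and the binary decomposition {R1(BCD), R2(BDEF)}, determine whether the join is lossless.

Yes

Common attributes: R1 ∩ R2 = {BD}.
Closure of {BD}: B → F applies, adding F; D → EF applies, adding E; EF → BC applies, adding C. So (BD)⁺ = {BCDEF}.
This closure contains every attribute of R1, so R1 ∩ R2 → R1. The join is lossless.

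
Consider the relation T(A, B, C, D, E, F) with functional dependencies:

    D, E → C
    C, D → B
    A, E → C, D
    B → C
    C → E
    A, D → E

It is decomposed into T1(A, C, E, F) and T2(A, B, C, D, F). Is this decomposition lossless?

Yes

Common attributes: T1 ∩ T2 = {A, C, F}.
Closure of {A, C, F}: C → E applies, adding E; A, E → C, D applies, adding D; C, D → B applies, adding B. So (A, C, F)⁺ = {A, B, C, D, E, F}.
This closure contains every attribute of T1, so T1 ∩ T2 → T1. The join is lossless.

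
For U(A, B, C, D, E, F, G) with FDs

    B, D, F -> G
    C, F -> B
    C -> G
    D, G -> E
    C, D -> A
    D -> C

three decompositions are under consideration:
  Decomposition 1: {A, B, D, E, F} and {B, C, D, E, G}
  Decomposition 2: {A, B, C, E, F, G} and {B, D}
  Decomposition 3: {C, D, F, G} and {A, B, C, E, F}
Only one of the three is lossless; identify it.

Decomposition 1: common = {B, D, E}, closure = {A, B, C, D, E, G} → lossless.
Decomposition 2: common = {B}, closure = {B} → lossy.
Decomposition 3: common = {C, F}, closure = {B, C, F, G} → lossy.

Decomposition 1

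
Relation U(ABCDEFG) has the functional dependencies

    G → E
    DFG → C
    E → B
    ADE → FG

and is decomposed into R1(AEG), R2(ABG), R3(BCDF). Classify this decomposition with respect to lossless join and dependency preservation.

lossy and not dependency-preserving

Lossless test (chase): Rows 1 and 2 agree on G; apply G→E and equate their E entries. Rows 1 and 2 agree on E; apply E→B and equate their B entries. No row becomes fully distinguished — the join is lossy.
Dependency preservation: the restricted closure of {DFG} across the fragments never reaches {C}, so DFG → C cannot be enforced without a join — not preserved.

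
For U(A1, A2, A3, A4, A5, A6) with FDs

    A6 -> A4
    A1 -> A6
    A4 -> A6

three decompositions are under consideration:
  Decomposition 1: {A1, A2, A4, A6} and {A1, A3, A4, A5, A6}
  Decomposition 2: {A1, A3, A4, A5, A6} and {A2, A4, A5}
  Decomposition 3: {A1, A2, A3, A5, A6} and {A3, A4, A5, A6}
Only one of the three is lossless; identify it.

Decomposition 3

Decomposition 1: common = {A1, A4, A6}, closure = {A1, A4, A6} → lossy.
Decomposition 2: common = {A4, A5}, closure = {A4, A5, A6} → lossy.
Decomposition 3: common = {A3, A5, A6}, closure = {A3, A4, A5, A6} → lossless.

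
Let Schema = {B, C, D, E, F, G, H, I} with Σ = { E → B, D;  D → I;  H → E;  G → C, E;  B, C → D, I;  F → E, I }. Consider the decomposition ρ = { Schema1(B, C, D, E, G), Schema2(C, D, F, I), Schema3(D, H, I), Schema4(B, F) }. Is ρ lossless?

No

Chase test. Columns are B, C, D, E, F, G, H, I; row i has aⱼ where attribute j ∈ Schemai, else bᵢⱼ.
Initial tableau (one row per fragment):
  row 1: a1 a2 a3 a4 b15 a6 b17 b18
  row 2: b21 a2 a3 b24 a5 b26 b27 a8
  row 3: b31 b32 a3 b34 b35 b36 a7 a8
  row 4: a1 b42 b43 b44 a5 b46 b47 b48
Rows 1 and 2 agree on D; apply D→I and equate their I entries.
Rows 2 and 4 agree on F; apply F→E, I and equate their E, I entries.
Rows 2 and 4 agree on E; apply E→B, D and equate their B, D entries.
No row becomes fully distinguished — the join is lossy.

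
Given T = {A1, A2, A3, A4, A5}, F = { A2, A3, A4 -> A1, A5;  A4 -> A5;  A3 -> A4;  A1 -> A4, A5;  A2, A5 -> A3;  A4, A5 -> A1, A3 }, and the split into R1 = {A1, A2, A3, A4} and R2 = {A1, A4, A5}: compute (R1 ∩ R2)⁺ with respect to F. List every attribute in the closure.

R1 ∩ R2 = {A1, A4}.
A4 → A5 applies, adding A5
A4, A5 → A1, A3 applies, adding A3
Closure: {A1, A3, A4, A5}.

A1, A3, A4, A5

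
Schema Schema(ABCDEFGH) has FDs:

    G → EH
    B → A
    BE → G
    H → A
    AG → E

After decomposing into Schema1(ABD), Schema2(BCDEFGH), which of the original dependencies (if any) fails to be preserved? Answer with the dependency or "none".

H → A

Check H → A: no single fragment contains all of {AH}, and the restricted closure of {H} across the fragments never reaches {A}.
G → EH is preserved.
B → A is preserved.
BE → G is preserved.
AG → E is preserved.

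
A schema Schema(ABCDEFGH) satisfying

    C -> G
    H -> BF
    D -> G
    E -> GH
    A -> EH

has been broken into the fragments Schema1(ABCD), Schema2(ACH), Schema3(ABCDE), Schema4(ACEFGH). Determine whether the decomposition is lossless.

Chase test. Columns are ABCDEFGH; row i has aⱼ where attribute j ∈ Schemai, else bᵢⱼ.
Initial tableau (one row per fragment):
  row 1: a1 a2 a3 a4 b15 b16 b17 b18
  row 2: a1 b22 a3 b24 b25 b26 b27 a8
  row 3: a1 a2 a3 a4 a5 b36 b37 b38
  row 4: a1 b42 a3 b44 a5 a6 a7 a8
Rows 1 and 2 agree on C; apply C→G and equate their G entries.
Rows 1 and 3 agree on C; apply C→G and equate their G entries.
Rows 1 and 4 agree on C; apply C→G and equate their G entries.
Rows 2 and 4 agree on H; apply H→BF and equate their BF entries.
Rows 3 and 4 agree on E; apply E→GH and equate their GH entries.
Rows 1 and 2 agree on A; apply A→EH and equate their EH entries.
Rows 1 and 3 agree on A; apply A→EH and equate their EH entries.
Rows 1 and 2 agree on H; apply H→BF and equate their BF entries.
Rows 1 and 3 agree on H; apply H→BF and equate their BF entries.
Row 1 is now all distinguished symbols — the join is lossless.

Yes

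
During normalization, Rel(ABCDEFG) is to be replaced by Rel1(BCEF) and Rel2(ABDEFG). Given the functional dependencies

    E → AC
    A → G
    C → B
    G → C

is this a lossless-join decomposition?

Common attributes: Rel1 ∩ Rel2 = {BEF}.
Closure of {BEF}: E → AC applies, adding AC; A → G applies, adding G. So (BEF)⁺ = {ABCEFG}.
This closure contains every attribute of Rel1, so Rel1 ∩ Rel2 → Rel1. The join is lossless.

Yes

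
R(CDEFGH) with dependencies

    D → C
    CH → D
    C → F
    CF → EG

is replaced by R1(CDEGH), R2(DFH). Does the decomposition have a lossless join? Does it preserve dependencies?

Lossless test: (DH)⁺ = {CDEFGH}, which contains all of one fragment — lossless.
Dependency preservation: the restricted closure of {C} across the fragments never reaches {F}, so C → F cannot be enforced without a join — not preserved.

lossless but not dependency-preserving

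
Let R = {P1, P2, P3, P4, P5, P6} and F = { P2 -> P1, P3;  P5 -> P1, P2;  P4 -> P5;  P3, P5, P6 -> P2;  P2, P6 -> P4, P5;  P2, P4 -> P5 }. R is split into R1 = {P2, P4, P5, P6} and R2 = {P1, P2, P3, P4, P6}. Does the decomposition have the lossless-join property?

Yes

Common attributes: R1 ∩ R2 = {P2, P4, P6}.
Closure of {P2, P4, P6}: P2 → P1, P3 applies, adding P1, P3; P4 → P5 applies, adding P5. So (P2, P4, P6)⁺ = {P1, P2, P3, P4, P5, P6}.
This closure contains every attribute of R1, so R1 ∩ R2 → R1. The join is lossless.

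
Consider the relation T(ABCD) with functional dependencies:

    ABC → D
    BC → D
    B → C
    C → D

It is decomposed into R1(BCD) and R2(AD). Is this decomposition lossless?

No

Common attributes: R1 ∩ R2 = {D}.
No dependency enlarges {D}, so (D)⁺ = {D}.
The closure contains neither all of R1 = {BCD} nor all of R2 = {AD}, so the common attributes are not a superkey of either fragment. The join is lossy.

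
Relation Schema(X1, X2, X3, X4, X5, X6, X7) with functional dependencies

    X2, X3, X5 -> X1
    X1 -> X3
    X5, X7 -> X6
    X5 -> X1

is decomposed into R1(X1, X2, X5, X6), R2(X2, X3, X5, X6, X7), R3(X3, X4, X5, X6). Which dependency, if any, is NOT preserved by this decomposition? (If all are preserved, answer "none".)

X1 -> X3

Check X1 → X3: no single fragment contains all of {X1, X3}, and the restricted closure of {X1} across the fragments never reaches {X3}.
X2, X3, X5 → X1 is preserved.
X5, X7 → X6 is preserved.
X5 → X1 is preserved.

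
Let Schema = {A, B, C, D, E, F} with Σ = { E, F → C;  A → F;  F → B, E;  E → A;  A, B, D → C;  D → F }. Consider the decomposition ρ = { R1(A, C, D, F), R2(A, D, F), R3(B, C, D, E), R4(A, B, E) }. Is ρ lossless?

Yes

Chase test. Columns are A, B, C, D, E, F; row i has aⱼ where attribute j ∈ Ri, else bᵢⱼ.
Initial tableau (one row per fragment):
  row 1: a1 b12 a3 a4 b15 a6
  row 2: a1 b22 b23 a4 b25 a6
  row 3: b31 a2 a3 a4 a5 b36
  row 4: a1 a2 b43 b44 a5 b46
Rows 1 and 4 agree on A; apply A→F and equate their F entries.
Rows 1 and 2 agree on F; apply F→B, E and equate their B, E entries.
Rows 1 and 4 agree on F; apply F→B, E and equate their B, E entries.
Rows 1 and 3 agree on E; apply E→A and equate their A entries.
Rows 1 and 2 agree on A, B, D; apply A, B, D→C and equate their C entries.
Rows 1 and 3 agree on D; apply D→F and equate their F entries.
Rows 1 and 4 agree on E, F; apply E, F→C and equate their C entries.
Row 1 is now all distinguished symbols — the join is lossless.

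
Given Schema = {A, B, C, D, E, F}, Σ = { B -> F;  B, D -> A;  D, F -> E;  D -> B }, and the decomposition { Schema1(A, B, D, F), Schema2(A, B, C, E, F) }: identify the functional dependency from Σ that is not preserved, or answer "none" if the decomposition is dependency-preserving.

D, F -> E

Check D, F → E: no single fragment contains all of {D, E, F}, and the restricted closure of {D, F} across the fragments never reaches {E}.
B → F is preserved.
B, D → A is preserved.
D → B is preserved.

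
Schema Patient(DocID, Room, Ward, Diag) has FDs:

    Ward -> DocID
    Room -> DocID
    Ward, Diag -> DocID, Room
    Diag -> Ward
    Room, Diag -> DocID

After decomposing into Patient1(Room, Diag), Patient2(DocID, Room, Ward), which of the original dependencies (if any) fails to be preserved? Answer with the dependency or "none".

Check Diag → Ward: no single fragment contains all of {Ward, Diag}, and the restricted closure of {Diag} across the fragments never reaches {Ward}.
Ward → DocID is preserved.
Room → DocID is preserved.
Ward, Diag → DocID, Room is preserved.
Room, Diag → DocID is preserved.

Diag -> Ward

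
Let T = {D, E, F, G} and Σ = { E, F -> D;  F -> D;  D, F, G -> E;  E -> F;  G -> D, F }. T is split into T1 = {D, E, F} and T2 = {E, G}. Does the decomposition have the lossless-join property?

Yes

Common attributes: T1 ∩ T2 = {E}.
Closure of {E}: E → F applies, adding F; E, F → D applies, adding D. So (E)⁺ = {D, E, F}.
This closure contains every attribute of T1, so T1 ∩ T2 → T1. The join is lossless.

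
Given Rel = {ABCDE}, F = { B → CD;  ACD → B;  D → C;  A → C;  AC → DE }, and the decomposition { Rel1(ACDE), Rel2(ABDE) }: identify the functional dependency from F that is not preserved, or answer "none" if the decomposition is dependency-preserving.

none

B → CD: restricted closure across fragments reaches CD.
ACD → B: restricted closure across fragments reaches B.
D → C lies within Rel1.
A → C lies within Rel1.
AC → DE lies within Rel1.
Every dependency is enforceable on the fragments, so the decomposition is dependency-preserving.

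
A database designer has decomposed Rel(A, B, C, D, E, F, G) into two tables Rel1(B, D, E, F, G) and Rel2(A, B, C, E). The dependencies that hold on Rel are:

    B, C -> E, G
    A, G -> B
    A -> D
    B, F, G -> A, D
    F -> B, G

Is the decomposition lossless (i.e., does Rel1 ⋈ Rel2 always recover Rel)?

Common attributes: Rel1 ∩ Rel2 = {B, E}.
No dependency enlarges {B, E}, so (B, E)⁺ = {B, E}.
The closure contains neither all of Rel1 = {B, D, E, F, G} nor all of Rel2 = {A, B, C, E}, so the common attributes are not a superkey of either fragment. The join is lossy.

No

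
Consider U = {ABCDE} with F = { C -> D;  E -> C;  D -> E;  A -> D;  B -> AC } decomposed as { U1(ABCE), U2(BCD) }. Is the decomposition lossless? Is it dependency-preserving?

Lossless test: (BC)⁺ = {ABCDE}, which contains all of one fragment — lossless.
Dependency preservation: D → E; A → D are not contained in any single fragment, but the restricted closure of each left-hand side across the fragments still reaches the right-hand side; the remaining FDs each lie inside some fragment. All dependencies are preserved.

lossless and dependency-preserving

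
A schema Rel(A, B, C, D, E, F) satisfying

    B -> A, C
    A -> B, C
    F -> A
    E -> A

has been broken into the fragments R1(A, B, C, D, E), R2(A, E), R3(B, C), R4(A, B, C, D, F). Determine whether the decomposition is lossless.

Chase test. Columns are A, B, C, D, E, F; row i has aⱼ where attribute j ∈ Ri, else bᵢⱼ.
Initial tableau (one row per fragment):
  row 1: a1 a2 a3 a4 a5 b16
  row 2: a1 b22 b23 b24 a5 b26
  row 3: b31 a2 a3 b34 b35 b36
  row 4: a1 a2 a3 a4 b45 a6
Rows 1 and 3 agree on B; apply B→A, C and equate their A, C entries.
Rows 1 and 2 agree on A; apply A→B, C and equate their B, C entries.
No row becomes fully distinguished — the join is lossy.

No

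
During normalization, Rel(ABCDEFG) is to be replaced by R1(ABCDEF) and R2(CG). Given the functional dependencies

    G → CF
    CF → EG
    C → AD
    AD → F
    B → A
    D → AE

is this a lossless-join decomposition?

Common attributes: R1 ∩ R2 = {C}.
Closure of {C}: C → AD applies, adding AD; AD → F applies, adding F; D → AE applies, adding E; CF → EG applies, adding G. So (C)⁺ = {ACDEFG}.
This closure contains every attribute of R2, so R1 ∩ R2 → R2. The join is lossless.

Yes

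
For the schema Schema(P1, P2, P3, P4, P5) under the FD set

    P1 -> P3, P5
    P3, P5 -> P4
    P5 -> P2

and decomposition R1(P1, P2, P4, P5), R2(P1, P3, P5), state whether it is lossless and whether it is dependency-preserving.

lossless but not dependency-preserving

Lossless test: (P1, P5)⁺ = {P1, P2, P3, P4, P5}, which contains all of one fragment — lossless.
Dependency preservation: the restricted closure of {P3, P5} across the fragments never reaches {P4}, so P3, P5 → P4 cannot be enforced without a join — not preserved.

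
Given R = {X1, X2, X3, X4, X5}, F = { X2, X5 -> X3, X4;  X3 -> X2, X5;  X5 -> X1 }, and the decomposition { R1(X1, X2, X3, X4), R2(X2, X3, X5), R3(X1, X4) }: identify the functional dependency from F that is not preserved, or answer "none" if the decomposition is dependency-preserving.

Check X5 → X1: no single fragment contains all of {X1, X5}, and the restricted closure of {X5} across the fragments never reaches {X1}.
X2, X5 → X3, X4 is preserved.
X3 → X2, X5 is preserved.

X5 -> X1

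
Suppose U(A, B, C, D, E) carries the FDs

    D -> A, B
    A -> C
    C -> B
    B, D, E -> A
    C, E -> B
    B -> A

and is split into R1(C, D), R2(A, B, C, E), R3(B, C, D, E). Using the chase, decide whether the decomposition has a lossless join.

Chase test. Columns are A, B, C, D, E; row i has aⱼ where attribute j ∈ Ri, else bᵢⱼ.
Initial tableau (one row per fragment):
  row 1: b11 b12 a3 a4 b15
  row 2: a1 a2 a3 b24 a5
  row 3: b31 a2 a3 a4 a5
Rows 1 and 3 agree on D; apply D→A, B and equate their A, B entries.
Rows 1 and 2 agree on B; apply B→A and equate their A entries.
Row 3 is now all distinguished symbols — the join is lossless.

Yes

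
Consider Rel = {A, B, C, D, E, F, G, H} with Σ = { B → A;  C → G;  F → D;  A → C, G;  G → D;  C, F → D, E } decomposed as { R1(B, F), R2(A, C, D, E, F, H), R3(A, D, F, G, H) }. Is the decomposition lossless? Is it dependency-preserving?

Lossless test (chase): Rows 1 and 2 agree on F; apply F→D and equate their D entries. Rows 2 and 3 agree on A; apply A→C, G and equate their C, G entries. Rows 2 and 3 agree on C, F; apply C, F→D, E and equate their D, E entries. No row becomes fully distinguished — the join is lossy.
Dependency preservation: the restricted closure of {B} across the fragments never reaches {A}, so B → A cannot be enforced without a join — not preserved.

lossy and not dependency-preserving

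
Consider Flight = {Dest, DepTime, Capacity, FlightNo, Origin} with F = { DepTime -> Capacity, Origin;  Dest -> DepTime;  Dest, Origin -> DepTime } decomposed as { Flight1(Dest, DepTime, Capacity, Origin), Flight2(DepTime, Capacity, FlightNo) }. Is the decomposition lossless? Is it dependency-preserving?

Lossless test: (DepTime, Capacity)⁺ = {DepTime, Capacity, Origin}, which is a superkey of neither fragment — lossy.
Dependency preservation: every FD's attributes lie within a single fragment, so each can be enforced locally — preserved.

lossy but dependency-preserving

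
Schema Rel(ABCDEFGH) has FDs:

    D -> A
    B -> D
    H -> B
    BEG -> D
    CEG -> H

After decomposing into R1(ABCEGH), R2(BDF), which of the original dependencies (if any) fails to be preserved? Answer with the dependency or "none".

Check D → A: no single fragment contains all of {AD}, and the restricted closure of {D} across the fragments never reaches {A}.
B → D is preserved.
H → B is preserved.
BEG → D is preserved.
CEG → H is preserved.

D -> A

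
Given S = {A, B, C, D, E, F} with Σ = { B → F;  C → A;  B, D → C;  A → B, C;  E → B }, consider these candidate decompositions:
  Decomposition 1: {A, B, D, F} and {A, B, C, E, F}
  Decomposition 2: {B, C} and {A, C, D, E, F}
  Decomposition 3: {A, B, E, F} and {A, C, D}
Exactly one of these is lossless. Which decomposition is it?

Decomposition 2

Decomposition 1: common = {A, B, F}, closure = {A, B, C, F} → lossy.
Decomposition 2: common = {C}, closure = {A, B, C, F} → lossless.
Decomposition 3: common = {A}, closure = {A, B, C, F} → lossy.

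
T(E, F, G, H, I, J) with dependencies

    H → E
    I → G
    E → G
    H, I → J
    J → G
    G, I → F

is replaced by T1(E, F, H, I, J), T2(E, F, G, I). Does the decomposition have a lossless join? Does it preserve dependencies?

Lossless test: (E, F, I)⁺ = {E, F, G, I}, which contains all of one fragment — lossless.
Dependency preservation: the restricted closure of {J} across the fragments never reaches {G}, so J → G cannot be enforced without a join — not preserved.

lossless but not dependency-preserving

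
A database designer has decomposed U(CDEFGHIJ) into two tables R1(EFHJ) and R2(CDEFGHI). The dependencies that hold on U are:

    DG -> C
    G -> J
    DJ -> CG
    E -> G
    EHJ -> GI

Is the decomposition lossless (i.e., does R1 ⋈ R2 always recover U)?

Common attributes: R1 ∩ R2 = {EFH}.
Closure of {EFH}: E → G applies, adding G; G → J applies, adding J; EHJ → GI applies, adding I. So (EFH)⁺ = {EFGHIJ}.
This closure contains every attribute of R1, so R1 ∩ R2 → R1. The join is lossless.

Yes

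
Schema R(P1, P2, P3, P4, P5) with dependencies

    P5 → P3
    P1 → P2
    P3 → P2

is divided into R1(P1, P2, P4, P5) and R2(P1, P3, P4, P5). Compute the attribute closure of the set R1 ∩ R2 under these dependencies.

R1 ∩ R2 = {P1, P4, P5}.
P5 → P3 applies, adding P3
P1 → P2 applies, adding P2
Closure: {P1, P2, P3, P4, P5}.

P1, P2, P3, P4, P5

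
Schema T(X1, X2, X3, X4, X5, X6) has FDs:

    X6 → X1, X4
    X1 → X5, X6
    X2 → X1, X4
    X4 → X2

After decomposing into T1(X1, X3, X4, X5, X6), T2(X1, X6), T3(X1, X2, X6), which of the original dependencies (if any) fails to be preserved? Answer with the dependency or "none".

X6 → X1, X4 lies within T1.
X1 → X5, X6 lies within T1.
X2 → X1, X4: restricted closure across fragments reaches X1, X4.
X4 → X2: restricted closure across fragments reaches X2.
Every dependency is enforceable on the fragments, so the decomposition is dependency-preserving.

none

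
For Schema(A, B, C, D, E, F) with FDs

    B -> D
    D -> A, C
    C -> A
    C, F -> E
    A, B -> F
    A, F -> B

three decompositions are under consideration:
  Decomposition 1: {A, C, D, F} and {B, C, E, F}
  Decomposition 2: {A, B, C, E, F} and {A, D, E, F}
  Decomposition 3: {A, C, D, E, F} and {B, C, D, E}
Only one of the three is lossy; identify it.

Decomposition 3

Decomposition 1: common = {C, F}, closure = {A, B, C, D, E, F} → lossless.
Decomposition 2: common = {A, E, F}, closure = {A, B, C, D, E, F} → lossless.
Decomposition 3: common = {C, D, E}, closure = {A, C, D, E} → lossy.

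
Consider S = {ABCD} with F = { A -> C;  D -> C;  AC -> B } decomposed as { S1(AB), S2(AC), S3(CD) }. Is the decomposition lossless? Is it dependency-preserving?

lossy but dependency-preserving

Lossless test (chase): Rows 1 and 2 agree on A; apply A→C and equate their C entries. Rows 1 and 2 agree on AC; apply AC→B and equate their B entries. No row becomes fully distinguished — the join is lossy.
Dependency preservation: AC → B is not contained in any single fragment, but the restricted closure of its left-hand side across the fragments still reaches the right-hand side; the remaining FDs each lie inside some fragment. All dependencies are preserved.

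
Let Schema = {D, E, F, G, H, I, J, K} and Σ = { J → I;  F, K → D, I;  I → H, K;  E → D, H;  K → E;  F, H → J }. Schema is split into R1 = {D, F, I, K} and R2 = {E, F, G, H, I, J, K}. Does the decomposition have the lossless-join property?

Common attributes: R1 ∩ R2 = {F, I, K}.
Closure of {F, I, K}: F, K → D, I applies, adding D; I → H, K applies, adding H; K → E applies, adding E; F, H → J applies, adding J. So (F, I, K)⁺ = {D, E, F, H, I, J, K}.
This closure contains every attribute of R1, so R1 ∩ R2 → R1. The join is lossless.

Yes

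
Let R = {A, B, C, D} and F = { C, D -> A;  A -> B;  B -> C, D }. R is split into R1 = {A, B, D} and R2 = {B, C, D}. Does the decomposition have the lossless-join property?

Yes

Common attributes: R1 ∩ R2 = {B, D}.
Closure of {B, D}: B → C, D applies, adding C; C, D → A applies, adding A. So (B, D)⁺ = {A, B, C, D}.
This closure contains every attribute of R1, so R1 ∩ R2 → R1. The join is lossless.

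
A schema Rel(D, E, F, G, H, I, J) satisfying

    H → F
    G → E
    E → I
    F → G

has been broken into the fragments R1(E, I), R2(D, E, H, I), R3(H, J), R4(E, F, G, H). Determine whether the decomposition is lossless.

Chase test. Columns are D, E, F, G, H, I, J; row i has aⱼ where attribute j ∈ Ri, else bᵢⱼ.
Initial tableau (one row per fragment):
  row 1: b11 a2 b13 b14 b15 a6 b17
  row 2: a1 a2 b23 b24 a5 a6 b27
  row 3: b31 b32 b33 b34 a5 b36 a7
  row 4: b41 a2 a3 a4 a5 b46 b47
Rows 2 and 3 agree on H; apply H→F and equate their F entries.
Rows 2 and 4 agree on H; apply H→F and equate their F entries.
Rows 1 and 4 agree on E; apply E→I and equate their I entries.
Rows 2 and 3 agree on F; apply F→G and equate their G entries.
Rows 2 and 4 agree on F; apply F→G and equate their G entries.
Rows 2 and 3 agree on G; apply G→E and equate their E entries.
Rows 1 and 3 agree on E; apply E→I and equate their I entries.
No row becomes fully distinguished — the join is lossy.

No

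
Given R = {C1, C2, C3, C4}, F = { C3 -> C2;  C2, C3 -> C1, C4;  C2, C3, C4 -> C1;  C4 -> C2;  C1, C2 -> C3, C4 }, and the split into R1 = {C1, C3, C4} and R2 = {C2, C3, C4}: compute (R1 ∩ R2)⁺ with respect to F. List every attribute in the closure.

R1 ∩ R2 = {C3, C4}.
C3 → C2 applies, adding C2
C2, C3 → C1, C4 applies, adding C1
Closure: {C1, C2, C3, C4}.

C1, C2, C3, C4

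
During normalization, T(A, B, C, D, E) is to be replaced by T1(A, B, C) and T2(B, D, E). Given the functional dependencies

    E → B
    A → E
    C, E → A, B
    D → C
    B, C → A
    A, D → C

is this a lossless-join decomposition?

No

Common attributes: T1 ∩ T2 = {B}.
No dependency enlarges {B}, so (B)⁺ = {B}.
The closure contains neither all of T1 = {A, B, C} nor all of T2 = {B, D, E}, so the common attributes are not a superkey of either fragment. The join is lossy.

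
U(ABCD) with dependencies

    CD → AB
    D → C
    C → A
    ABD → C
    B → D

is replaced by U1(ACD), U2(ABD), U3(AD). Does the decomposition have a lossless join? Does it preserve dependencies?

Lossless test (chase): Rows 1 and 2 agree on D; apply D→C and equate their C entries. Rows 1 and 3 agree on D; apply D→C and equate their C entries. Rows 1 and 2 agree on CD; apply CD→AB and equate their AB entries. Rows 1 and 3 agree on CD; apply CD→AB and equate their AB entries. Row 1 is now all distinguished symbols — the join is lossless.
Dependency preservation: CD → AB; ABD → C are not contained in any single fragment, but the restricted closure of each left-hand side across the fragments still reaches the right-hand side; the remaining FDs each lie inside some fragment. All dependencies are preserved.

lossless and dependency-preserving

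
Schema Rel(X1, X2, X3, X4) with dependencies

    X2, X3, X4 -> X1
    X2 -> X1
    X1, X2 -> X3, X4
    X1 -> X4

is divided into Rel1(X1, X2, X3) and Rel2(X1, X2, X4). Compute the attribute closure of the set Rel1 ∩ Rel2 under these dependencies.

Rel1 ∩ Rel2 = {X1, X2}.
X1, X2 → X3, X4 applies, adding X3, X4
Closure: {X1, X2, X3, X4}.

X1, X2, X3, X4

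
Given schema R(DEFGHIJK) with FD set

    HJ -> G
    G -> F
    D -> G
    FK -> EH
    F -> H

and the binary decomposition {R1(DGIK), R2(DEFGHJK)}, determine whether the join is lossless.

Common attributes: R1 ∩ R2 = {DGK}.
Closure of {DGK}: G → F applies, adding F; FK → EH applies, adding EH. So (DGK)⁺ = {DEFGHK}.
The closure contains neither all of R1 = {DGIK} nor all of R2 = {DEFGHJK}, so the common attributes are not a superkey of either fragment. The join is lossy.

No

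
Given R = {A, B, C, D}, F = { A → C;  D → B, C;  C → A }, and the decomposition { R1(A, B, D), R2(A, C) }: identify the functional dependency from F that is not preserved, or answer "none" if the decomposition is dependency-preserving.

A → C lies within R2.
D → B, C: restricted closure across fragments reaches B, C.
C → A lies within R2.
Every dependency is enforceable on the fragments, so the decomposition is dependency-preserving.

none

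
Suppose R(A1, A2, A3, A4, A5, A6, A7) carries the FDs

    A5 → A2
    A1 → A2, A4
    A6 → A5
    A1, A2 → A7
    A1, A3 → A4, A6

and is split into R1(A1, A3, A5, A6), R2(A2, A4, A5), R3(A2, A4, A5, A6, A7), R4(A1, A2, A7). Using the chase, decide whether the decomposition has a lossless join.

No

Chase test. Columns are A1, A2, A3, A4, A5, A6, A7; row i has aⱼ where attribute j ∈ Ri, else bᵢⱼ.
Initial tableau (one row per fragment):
  row 1: a1 b12 a3 b14 a5 a6 b17
  row 2: b21 a2 b23 a4 a5 b26 b27
  row 3: b31 a2 b33 a4 a5 a6 a7
  row 4: a1 a2 b43 b44 b45 b46 a7
Rows 1 and 2 agree on A5; apply A5→A2 and equate their A2 entries.
Rows 1 and 4 agree on A1; apply A1→A2, A4 and equate their A2, A4 entries.
Rows 1 and 4 agree on A1, A2; apply A1, A2→A7 and equate their A7 entries.
No row becomes fully distinguished — the join is lossy.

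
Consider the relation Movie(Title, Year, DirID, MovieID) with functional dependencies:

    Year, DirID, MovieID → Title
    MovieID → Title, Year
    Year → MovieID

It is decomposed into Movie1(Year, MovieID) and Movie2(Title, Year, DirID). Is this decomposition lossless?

Common attributes: Movie1 ∩ Movie2 = {Year}.
Closure of {Year}: Year → MovieID applies, adding MovieID; MovieID → Title, Year applies, adding Title. So (Year)⁺ = {Title, Year, MovieID}.
This closure contains every attribute of Movie1, so Movie1 ∩ Movie2 → Movie1. The join is lossless.

Yes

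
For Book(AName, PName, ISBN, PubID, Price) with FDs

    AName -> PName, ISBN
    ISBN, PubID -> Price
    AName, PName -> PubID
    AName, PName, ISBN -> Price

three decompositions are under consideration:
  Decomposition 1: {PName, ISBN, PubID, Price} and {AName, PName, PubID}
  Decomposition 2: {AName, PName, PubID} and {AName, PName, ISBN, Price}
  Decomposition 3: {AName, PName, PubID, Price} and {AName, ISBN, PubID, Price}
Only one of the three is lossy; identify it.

Decomposition 1

Decomposition 1: common = {PName, PubID}, closure = {PName, PubID} → lossy.
Decomposition 2: common = {AName, PName}, closure = {AName, PName, ISBN, PubID, Price} → lossless.
Decomposition 3: common = {AName, PubID, Price}, closure = {AName, PName, ISBN, PubID, Price} → lossless.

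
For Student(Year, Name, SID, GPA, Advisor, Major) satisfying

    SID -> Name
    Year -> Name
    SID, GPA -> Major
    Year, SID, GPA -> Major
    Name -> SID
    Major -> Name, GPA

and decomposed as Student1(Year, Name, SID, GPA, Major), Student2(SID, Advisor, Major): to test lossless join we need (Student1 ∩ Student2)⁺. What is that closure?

Student1 ∩ Student2 = {SID, Major}.
SID → Name applies, adding Name
Major → Name, GPA applies, adding GPA
Closure: {Name, SID, GPA, Major}.

Name, SID, GPA, Major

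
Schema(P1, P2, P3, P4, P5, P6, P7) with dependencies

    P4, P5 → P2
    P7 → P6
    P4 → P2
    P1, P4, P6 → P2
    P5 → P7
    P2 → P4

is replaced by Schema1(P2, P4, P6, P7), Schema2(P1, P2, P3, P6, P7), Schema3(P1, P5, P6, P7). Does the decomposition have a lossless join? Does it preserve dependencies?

Lossless test (chase): Rows 1 and 2 agree on P2; apply P2→P4 and equate their P4 entries. No row becomes fully distinguished — the join is lossy.
Dependency preservation: P4, P5 → P2; P1, P4, P6 → P2 are not contained in any single fragment, but the restricted closure of each left-hand side across the fragments still reaches the right-hand side; the remaining FDs each lie inside some fragment. All dependencies are preserved.

lossy but dependency-preserving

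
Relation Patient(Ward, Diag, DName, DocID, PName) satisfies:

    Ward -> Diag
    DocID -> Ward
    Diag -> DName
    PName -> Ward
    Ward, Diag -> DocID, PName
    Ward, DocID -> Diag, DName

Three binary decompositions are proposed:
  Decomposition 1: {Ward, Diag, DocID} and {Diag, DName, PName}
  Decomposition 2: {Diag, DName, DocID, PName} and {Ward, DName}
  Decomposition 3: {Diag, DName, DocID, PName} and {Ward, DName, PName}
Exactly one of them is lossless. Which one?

Decomposition 1: common = {Diag}, closure = {Diag, DName} → lossy.
Decomposition 2: common = {DName}, closure = {DName} → lossy.
Decomposition 3: common = {DName, PName}, closure = {Ward, Diag, DName, DocID, PName} → lossless.

Decomposition 3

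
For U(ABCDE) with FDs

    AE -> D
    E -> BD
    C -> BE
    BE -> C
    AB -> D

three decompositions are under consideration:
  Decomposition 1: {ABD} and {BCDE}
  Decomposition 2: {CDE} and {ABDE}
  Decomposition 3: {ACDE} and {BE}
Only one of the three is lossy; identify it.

Decomposition 1: common = {BD}, closure = {BD} → lossy.
Decomposition 2: common = {DE}, closure = {BCDE} → lossless.
Decomposition 3: common = {E}, closure = {BCDE} → lossless.

Decomposition 1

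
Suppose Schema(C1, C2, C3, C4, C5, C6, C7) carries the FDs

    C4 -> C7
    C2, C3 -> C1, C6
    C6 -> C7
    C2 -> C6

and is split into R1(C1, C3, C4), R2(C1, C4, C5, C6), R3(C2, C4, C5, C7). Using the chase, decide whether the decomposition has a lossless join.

Chase test. Columns are C1, C2, C3, C4, C5, C6, C7; row i has aⱼ where attribute j ∈ Ri, else bᵢⱼ.
Initial tableau (one row per fragment):
  row 1: a1 b12 a3 a4 b15 b16 b17
  row 2: a1 b22 b23 a4 a5 a6 b27
  row 3: b31 a2 b33 a4 a5 b36 a7
Rows 1 and 2 agree on C4; apply C4→C7 and equate their C7 entries.
Rows 1 and 3 agree on C4; apply C4→C7 and equate their C7 entries.
No row becomes fully distinguished — the join is lossy.

No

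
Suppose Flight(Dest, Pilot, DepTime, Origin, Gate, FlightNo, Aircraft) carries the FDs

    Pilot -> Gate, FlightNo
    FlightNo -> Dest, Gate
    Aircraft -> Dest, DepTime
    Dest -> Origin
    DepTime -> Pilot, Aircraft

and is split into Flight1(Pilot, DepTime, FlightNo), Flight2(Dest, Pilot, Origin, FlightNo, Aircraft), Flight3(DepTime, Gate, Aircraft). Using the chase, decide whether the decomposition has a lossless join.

Yes

Chase test. Columns are Dest, Pilot, DepTime, Origin, Gate, FlightNo, Aircraft; row i has aⱼ where attribute j ∈ Flighti, else bᵢⱼ.
Initial tableau (one row per fragment):
  row 1: b11 a2 a3 b14 b15 a6 b17
  row 2: a1 a2 b23 a4 b25 a6 a7
  row 3: b31 b32 a3 b34 a5 b36 a7
Rows 1 and 2 agree on Pilot; apply Pilot→Gate, FlightNo and equate their Gate, FlightNo entries.
Rows 1 and 2 agree on FlightNo; apply FlightNo→Dest, Gate and equate their Dest, Gate entries.
Rows 2 and 3 agree on Aircraft; apply Aircraft→Dest, DepTime and equate their Dest, DepTime entries.
Rows 1 and 2 agree on Dest; apply Dest→Origin and equate their Origin entries.
Rows 1 and 3 agree on Dest; apply Dest→Origin and equate their Origin entries.
Rows 1 and 2 agree on DepTime; apply DepTime→Pilot, Aircraft and equate their Pilot, Aircraft entries.
Rows 1 and 3 agree on DepTime; apply DepTime→Pilot, Aircraft and equate their Pilot, Aircraft entries.
Rows 1 and 3 agree on Pilot; apply Pilot→Gate, FlightNo and equate their Gate, FlightNo entries.
Row 1 is now all distinguished symbols — the join is lossless.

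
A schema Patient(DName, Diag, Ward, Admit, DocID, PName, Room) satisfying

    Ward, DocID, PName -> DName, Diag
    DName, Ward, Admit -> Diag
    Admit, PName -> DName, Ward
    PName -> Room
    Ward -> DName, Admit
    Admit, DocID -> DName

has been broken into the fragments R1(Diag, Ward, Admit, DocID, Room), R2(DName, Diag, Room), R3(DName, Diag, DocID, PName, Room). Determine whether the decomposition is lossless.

Chase test. Columns are DName, Diag, Ward, Admit, DocID, PName, Room; row i has aⱼ where attribute j ∈ Ri, else bᵢⱼ.
Initial tableau (one row per fragment):
  row 1: b11 a2 a3 a4 a5 b16 a7
  row 2: a1 a2 b23 b24 b25 b26 a7
  row 3: a1 a2 b33 b34 a5 a6 a7
No row becomes fully distinguished — the join is lossy.

No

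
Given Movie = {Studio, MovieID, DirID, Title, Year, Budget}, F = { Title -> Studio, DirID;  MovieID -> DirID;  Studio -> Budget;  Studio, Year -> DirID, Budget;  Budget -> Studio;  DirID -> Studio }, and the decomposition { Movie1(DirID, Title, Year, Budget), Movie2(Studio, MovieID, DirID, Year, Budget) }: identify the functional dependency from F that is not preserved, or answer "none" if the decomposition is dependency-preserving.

none

Title → Studio, DirID: restricted closure across fragments reaches Studio, DirID.
MovieID → DirID lies within Movie2.
Studio → Budget lies within Movie2.
Studio, Year → DirID, Budget lies within Movie2.
Budget → Studio lies within Movie2.
DirID → Studio lies within Movie2.
Every dependency is enforceable on the fragments, so the decomposition is dependency-preserving.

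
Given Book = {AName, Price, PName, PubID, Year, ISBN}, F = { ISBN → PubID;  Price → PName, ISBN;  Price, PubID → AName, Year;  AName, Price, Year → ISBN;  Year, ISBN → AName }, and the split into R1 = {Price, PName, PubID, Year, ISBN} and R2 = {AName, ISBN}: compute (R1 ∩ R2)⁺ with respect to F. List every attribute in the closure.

PubID, ISBN

R1 ∩ R2 = {ISBN}.
ISBN → PubID applies, adding PubID
Closure: {PubID, ISBN}.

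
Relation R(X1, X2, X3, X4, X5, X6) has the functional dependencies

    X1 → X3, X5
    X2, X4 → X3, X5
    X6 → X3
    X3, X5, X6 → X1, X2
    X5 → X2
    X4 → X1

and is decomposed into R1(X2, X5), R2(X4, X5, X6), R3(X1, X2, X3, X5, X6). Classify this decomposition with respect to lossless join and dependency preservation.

lossless but not dependency-preserving

Lossless test (chase): Rows 2 and 3 agree on X6; apply X6→X3 and equate their X3 entries. Rows 2 and 3 agree on X3, X5, X6; apply X3, X5, X6→X1, X2 and equate their X1, X2 entries. Row 2 is now all distinguished symbols — the join is lossless.
Dependency preservation: the restricted closure of {X2, X4} across the fragments never reaches {X3, X5}, so X2, X4 → X3, X5 cannot be enforced without a join — not preserved.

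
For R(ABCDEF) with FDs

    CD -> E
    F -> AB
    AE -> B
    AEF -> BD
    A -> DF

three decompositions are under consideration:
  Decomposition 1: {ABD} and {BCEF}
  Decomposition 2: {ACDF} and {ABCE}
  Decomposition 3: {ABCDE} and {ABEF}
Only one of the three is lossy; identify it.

Decomposition 1

Decomposition 1: common = {B}, closure = {B} → lossy.
Decomposition 2: common = {AC}, closure = {ABCDEF} → lossless.
Decomposition 3: common = {ABE}, closure = {ABDEF} → lossless.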